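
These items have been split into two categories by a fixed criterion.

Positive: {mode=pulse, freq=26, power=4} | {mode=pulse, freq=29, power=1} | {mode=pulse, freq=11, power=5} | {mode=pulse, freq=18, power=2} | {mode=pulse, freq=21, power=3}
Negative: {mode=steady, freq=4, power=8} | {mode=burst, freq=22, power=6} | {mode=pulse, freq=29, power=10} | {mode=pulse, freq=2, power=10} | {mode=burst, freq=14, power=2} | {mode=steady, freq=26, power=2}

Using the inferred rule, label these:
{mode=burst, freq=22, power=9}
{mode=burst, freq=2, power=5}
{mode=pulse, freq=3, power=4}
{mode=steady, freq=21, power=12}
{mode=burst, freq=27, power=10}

Negative, Negative, Positive, Negative, Negative

Rule: mode is pulse AND power ≤ 5. This holds for each 'Positive' example and fails for each 'Negative' one.
{mode=burst, freq=22, power=9}: mode is burst, power = 9 — does not satisfy this, so Negative.
{mode=burst, freq=2, power=5}: mode is burst, power = 5 — does not satisfy this, so Negative.
{mode=pulse, freq=3, power=4}: mode is pulse, power = 4 — passes, so Positive.
{mode=steady, freq=21, power=12}: mode is steady, power = 12 — does not satisfy this, so Negative.
{mode=burst, freq=27, power=10}: mode is burst, power = 10 — does not satisfy this, so Negative.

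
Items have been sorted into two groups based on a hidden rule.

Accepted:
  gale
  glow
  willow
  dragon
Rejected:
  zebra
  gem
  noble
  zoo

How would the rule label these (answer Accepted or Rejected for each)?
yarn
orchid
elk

Accepted, Accepted, Rejected

Every 'Accepted' example satisfies: even length. None of the 'Rejected' examples do.
yarn → length 4 → Accepted. orchid → length 6 → Accepted. elk → length 3 → Rejected.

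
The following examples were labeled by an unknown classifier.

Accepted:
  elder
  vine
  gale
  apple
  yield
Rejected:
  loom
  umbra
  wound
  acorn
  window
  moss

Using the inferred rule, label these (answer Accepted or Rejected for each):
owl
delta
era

Rejected, Accepted, Accepted

The distinguishing property — contains 'e' — holds for all the 'Accepted' cases and none of the 'Rejected' cases.
owl: Rejected (no 'e'). delta: Accepted (has 'e'). era: Accepted (has 'e').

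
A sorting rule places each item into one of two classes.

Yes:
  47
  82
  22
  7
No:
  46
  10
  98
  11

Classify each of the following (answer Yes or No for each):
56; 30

No, No

The rule appears to be: ≡ 2 (mod 5).
No: 56, since 56 mod 5 = 1.
No: 30, since 30 mod 5 = 0.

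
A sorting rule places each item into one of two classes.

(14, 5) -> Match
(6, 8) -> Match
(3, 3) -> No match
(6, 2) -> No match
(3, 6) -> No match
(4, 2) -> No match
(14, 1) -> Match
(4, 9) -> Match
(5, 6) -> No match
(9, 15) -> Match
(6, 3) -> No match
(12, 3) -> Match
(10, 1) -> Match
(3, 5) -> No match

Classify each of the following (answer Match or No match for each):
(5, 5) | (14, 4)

No match, Match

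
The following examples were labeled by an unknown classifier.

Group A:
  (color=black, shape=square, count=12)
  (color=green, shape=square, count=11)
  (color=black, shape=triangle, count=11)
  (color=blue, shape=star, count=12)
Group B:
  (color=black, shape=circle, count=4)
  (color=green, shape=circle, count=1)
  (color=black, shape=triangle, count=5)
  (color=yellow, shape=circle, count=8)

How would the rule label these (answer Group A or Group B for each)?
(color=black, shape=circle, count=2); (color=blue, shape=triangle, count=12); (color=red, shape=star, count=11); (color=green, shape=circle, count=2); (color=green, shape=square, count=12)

Group B, Group A, Group A, Group B, Group A

Every 'Group A' example satisfies: count ≥ 11. None of the 'Group B' examples do.
Group B: (color=black, shape=circle, count=2), since count = 2. Group A: (color=blue, shape=triangle, count=12), since count = 12. Group A: (color=red, shape=star, count=11), since count = 11. Group B: (color=green, shape=circle, count=2), since count = 2. Group A: (color=green, shape=square, count=12), since count = 12.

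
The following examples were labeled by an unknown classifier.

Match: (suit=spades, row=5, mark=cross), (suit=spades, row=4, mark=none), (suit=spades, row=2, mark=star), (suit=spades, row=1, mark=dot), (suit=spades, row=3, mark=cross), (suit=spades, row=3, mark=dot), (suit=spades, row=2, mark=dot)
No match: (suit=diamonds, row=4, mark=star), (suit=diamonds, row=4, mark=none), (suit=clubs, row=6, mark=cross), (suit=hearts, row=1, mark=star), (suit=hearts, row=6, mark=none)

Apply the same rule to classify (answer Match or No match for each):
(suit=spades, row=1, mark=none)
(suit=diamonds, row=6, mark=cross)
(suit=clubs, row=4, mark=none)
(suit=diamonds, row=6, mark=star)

Match, No match, No match, No match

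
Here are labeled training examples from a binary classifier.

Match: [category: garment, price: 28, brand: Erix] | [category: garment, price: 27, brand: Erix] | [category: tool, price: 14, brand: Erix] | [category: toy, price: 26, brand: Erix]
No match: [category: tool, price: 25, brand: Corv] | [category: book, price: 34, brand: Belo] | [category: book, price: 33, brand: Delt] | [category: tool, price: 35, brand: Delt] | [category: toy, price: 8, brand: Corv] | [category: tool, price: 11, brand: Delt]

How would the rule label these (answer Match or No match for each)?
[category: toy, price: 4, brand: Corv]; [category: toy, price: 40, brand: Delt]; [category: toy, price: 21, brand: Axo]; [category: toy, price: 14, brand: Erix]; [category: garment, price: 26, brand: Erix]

No match, No match, No match, Match, Match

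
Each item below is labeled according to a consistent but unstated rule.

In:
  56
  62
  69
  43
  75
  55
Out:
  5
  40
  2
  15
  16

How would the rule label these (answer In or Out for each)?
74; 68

The rule appears to be: at least 43.
In: 74, since 74 ≥ 43. In: 68, since 68 ≥ 43.

In, In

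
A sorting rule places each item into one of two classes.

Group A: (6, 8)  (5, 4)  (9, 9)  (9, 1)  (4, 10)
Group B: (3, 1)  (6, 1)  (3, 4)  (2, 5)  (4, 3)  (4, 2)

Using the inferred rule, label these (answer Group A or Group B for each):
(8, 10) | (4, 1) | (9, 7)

The simplest hypothesis consistent with all the labels is: sum ≥ 9.

Group A, Group B, Group A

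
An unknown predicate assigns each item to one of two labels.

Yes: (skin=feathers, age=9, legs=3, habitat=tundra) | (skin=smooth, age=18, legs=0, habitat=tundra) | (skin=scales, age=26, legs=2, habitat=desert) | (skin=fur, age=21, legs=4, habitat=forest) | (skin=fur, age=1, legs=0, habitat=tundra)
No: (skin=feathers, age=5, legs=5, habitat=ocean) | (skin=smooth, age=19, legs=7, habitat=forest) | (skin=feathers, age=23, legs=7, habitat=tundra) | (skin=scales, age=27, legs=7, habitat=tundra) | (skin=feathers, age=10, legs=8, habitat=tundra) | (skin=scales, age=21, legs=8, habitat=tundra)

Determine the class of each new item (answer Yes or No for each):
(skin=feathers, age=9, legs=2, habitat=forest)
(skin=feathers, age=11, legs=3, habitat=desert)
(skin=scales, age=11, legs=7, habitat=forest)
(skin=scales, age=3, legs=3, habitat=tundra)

The common property of the 'Yes' items is: legs ≤ 4. No 'No' item has it.
(skin=feathers, age=9, legs=2, habitat=forest): legs = 2 — checks out, so Yes.
(skin=feathers, age=11, legs=3, habitat=desert): legs = 3 — checks out, so Yes.
(skin=scales, age=11, legs=7, habitat=forest): legs = 7 — doesn't qualify, so No.
(skin=scales, age=3, legs=3, habitat=tundra): legs = 3 — checks out, so Yes.

Yes, Yes, No, Yes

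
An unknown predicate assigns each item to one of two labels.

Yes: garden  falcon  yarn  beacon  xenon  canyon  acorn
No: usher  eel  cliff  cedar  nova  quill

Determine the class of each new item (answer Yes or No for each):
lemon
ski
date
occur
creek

Yes, No, No, No, No

The rule appears to be: ends with 'n'.
lemon: ends with 'n' — meets the rule, so Yes. ski: ends with 'i' — lacks this property, so No. date: ends with 'e' — lacks this property, so No. occur: ends with 'r' — lacks this property, so No. creek: ends with 'k' — lacks this property, so No.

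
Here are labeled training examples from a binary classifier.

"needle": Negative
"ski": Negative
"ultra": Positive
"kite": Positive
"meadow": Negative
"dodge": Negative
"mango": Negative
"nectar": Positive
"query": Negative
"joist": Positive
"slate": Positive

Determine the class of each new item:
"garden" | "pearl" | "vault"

Negative, Negative, Positive

The rule appears to be: contains 't'.
Negative: "garden", since no 't'.
Negative: "pearl", since no 't'.
Positive: "vault", since has 't'.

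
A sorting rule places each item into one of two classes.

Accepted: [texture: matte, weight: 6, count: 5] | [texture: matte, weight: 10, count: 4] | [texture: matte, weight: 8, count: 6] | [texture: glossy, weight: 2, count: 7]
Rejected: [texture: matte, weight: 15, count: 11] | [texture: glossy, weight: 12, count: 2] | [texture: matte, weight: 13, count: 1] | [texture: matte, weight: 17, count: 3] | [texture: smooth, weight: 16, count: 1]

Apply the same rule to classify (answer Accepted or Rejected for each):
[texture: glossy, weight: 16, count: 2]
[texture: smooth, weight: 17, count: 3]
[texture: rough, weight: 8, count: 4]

Rejected, Rejected, Accepted

The classifier is using: weight ≤ 10.
[texture: glossy, weight: 16, count: 2] → weight = 16 → Rejected. [texture: smooth, weight: 17, count: 3] → weight = 17 → Rejected. [texture: rough, weight: 8, count: 4] → weight = 8 → Accepted.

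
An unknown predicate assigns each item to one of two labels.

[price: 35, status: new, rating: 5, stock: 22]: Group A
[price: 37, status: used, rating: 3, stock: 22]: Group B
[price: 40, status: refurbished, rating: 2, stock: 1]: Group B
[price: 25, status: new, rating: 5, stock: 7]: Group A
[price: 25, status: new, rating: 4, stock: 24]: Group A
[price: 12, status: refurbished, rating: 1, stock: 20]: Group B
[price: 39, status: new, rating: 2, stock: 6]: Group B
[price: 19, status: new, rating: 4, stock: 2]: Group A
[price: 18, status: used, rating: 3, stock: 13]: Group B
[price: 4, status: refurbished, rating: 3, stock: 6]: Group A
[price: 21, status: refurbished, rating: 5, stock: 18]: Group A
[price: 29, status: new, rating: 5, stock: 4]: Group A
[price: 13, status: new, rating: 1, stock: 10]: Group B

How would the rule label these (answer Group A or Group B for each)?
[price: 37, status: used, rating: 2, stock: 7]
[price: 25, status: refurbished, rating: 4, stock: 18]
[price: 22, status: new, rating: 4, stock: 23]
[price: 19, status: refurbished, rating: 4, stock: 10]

Every 'Group A' example satisfies: rating ≥ 4 OR price = 4. None of the 'Group B' examples do.
[price: 37, status: used, rating: 2, stock: 7]: rating = 2, price = 37 — doesn't match, so Group B. [price: 25, status: refurbished, rating: 4, stock: 18]: rating = 4, price = 25 — fits, so Group A. [price: 22, status: new, rating: 4, stock: 23]: rating = 4, price = 22 — fits, so Group A. [price: 19, status: refurbished, rating: 4, stock: 10]: rating = 4, price = 19 — fits, so Group A.

Group B, Group A, Group A, Group A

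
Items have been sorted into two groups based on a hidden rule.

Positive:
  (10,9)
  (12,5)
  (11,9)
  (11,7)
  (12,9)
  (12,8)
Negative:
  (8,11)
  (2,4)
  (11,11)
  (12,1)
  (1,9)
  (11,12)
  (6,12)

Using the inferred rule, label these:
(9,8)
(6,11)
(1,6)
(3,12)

One predicate separates the groups cleanly: first > second AND sum ≥ 17.

Positive, Negative, Negative, Negative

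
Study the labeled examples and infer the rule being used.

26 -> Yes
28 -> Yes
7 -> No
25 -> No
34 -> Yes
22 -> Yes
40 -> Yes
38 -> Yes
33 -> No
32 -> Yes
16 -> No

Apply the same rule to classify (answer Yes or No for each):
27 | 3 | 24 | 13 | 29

No, No, Yes, No, No

The simplest hypothesis consistent with all the labels is: even AND at least 22.
27 — 27 is odd, 27 ≥ 22, hence No. 3 — 3 is odd, 3 < 22, hence No. 24 — 24 is even, 24 ≥ 22, hence Yes. 13 — 13 is odd, 13 < 22, hence No. 29 — 29 is odd, 29 ≥ 22, hence No.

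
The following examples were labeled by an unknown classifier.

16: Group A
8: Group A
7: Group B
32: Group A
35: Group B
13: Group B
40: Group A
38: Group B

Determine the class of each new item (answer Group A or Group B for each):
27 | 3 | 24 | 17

Group B, Group B, Group A, Group B

Rule: multiple of 4. This holds for each 'Group A' example and fails for each 'Group B' one.
27 → 27 = 4·6 + 3 → Group B.
3 → 3 = 4·0 + 3 → Group B.
24 → 24 = 4·6 → Group A.
17 → 17 = 4·4 + 1 → Group B.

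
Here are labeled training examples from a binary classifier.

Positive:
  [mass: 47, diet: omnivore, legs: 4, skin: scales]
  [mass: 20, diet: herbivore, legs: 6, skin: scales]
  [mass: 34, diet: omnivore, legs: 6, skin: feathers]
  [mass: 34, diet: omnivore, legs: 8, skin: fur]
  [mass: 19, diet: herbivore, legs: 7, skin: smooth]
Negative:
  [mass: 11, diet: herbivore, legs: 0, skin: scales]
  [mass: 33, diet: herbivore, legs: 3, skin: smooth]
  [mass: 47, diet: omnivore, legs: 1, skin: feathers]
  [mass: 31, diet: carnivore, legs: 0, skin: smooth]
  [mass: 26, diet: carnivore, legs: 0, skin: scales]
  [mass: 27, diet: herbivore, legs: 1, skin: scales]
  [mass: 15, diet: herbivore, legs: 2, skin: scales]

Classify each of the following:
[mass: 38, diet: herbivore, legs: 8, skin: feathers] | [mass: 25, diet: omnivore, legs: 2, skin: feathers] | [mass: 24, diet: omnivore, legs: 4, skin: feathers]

'Positive' ⟺ legs ≥ 4.
[mass: 38, diet: herbivore, legs: 8, skin: feathers] → legs = 8 → Positive.
[mass: 25, diet: omnivore, legs: 2, skin: feathers] → legs = 2 → Negative.
[mass: 24, diet: omnivore, legs: 4, skin: feathers] → legs = 4 → Positive.

Positive, Negative, Positive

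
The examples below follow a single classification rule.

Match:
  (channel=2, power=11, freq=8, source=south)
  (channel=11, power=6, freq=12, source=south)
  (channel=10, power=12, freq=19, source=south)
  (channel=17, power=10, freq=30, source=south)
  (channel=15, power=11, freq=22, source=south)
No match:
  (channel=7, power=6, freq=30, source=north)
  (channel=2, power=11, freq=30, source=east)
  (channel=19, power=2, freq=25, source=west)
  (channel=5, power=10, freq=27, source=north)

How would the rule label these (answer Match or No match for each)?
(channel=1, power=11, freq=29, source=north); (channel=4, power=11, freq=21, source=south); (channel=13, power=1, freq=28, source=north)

A rule that fits every label: source is south — true of each 'Match' example, false of each 'No match' one.
(channel=1, power=11, freq=29, source=north): source is north, doesn't qualify → No match.
(channel=4, power=11, freq=21, source=south): source is south, matches → Match.
(channel=13, power=1, freq=28, source=north): source is north, doesn't qualify → No match.

No match, Match, No match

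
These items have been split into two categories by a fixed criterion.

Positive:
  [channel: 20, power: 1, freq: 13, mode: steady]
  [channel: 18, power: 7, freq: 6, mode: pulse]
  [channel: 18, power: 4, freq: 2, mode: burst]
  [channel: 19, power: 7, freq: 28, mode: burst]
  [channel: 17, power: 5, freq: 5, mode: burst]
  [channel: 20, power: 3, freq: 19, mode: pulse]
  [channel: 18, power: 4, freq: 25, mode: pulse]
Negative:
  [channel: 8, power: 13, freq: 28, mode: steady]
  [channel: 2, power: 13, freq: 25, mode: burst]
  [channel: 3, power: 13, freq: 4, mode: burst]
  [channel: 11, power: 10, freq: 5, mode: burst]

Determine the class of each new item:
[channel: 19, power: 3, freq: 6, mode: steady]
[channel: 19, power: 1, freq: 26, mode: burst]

Every 'Positive' example satisfies: power ≤ 7. None of the 'Negative' examples do.

Positive, Positive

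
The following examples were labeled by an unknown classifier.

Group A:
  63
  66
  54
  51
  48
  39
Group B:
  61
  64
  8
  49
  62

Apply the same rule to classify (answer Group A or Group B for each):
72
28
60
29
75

Group A, Group B, Group A, Group B, Group A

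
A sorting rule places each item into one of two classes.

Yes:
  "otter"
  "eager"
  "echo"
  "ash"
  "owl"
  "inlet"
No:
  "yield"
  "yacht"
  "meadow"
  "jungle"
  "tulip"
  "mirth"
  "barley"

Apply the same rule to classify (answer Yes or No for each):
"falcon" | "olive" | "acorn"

Checking candidate rules against both groups, what survives is: starts with a vowel.
"falcon": No (starts with 'f').
"olive": Yes (starts with 'o').
"acorn": Yes (starts with 'a').

No, Yes, Yes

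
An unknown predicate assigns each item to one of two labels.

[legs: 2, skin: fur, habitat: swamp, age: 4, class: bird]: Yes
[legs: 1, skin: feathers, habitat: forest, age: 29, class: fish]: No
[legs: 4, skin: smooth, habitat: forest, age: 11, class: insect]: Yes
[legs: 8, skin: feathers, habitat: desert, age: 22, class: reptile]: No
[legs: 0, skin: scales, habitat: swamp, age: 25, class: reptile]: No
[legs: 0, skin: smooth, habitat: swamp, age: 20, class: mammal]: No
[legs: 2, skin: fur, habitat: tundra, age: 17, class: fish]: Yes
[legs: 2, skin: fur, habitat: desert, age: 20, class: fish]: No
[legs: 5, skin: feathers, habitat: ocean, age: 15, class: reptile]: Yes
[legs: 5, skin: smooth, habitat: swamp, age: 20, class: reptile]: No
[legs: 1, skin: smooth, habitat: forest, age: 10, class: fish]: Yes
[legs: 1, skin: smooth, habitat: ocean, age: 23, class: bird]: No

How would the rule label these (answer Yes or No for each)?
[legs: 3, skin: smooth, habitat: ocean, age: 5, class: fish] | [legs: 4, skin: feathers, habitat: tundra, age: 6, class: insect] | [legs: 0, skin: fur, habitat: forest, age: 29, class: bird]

The rule appears to be: age ≤ 17.
[legs: 3, skin: smooth, habitat: ocean, age: 5, class: fish] → age = 5 → Yes. [legs: 4, skin: feathers, habitat: tundra, age: 6, class: insect] → age = 6 → Yes. [legs: 0, skin: fur, habitat: forest, age: 29, class: bird] → age = 29 → No.

Yes, Yes, No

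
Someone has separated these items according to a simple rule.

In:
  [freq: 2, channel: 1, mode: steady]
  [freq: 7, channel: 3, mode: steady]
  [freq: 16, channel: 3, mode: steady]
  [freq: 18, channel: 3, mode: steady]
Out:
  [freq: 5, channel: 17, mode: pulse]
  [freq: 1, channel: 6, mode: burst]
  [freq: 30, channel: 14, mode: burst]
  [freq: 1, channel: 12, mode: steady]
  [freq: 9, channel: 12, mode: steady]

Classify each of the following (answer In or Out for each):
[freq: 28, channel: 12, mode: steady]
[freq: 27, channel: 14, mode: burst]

Out, Out

'In' ⟺ channel ≤ 3.
[freq: 28, channel: 12, mode: steady]: channel = 12, fails the rule → Out.
[freq: 27, channel: 14, mode: burst]: channel = 14, fails the rule → Out.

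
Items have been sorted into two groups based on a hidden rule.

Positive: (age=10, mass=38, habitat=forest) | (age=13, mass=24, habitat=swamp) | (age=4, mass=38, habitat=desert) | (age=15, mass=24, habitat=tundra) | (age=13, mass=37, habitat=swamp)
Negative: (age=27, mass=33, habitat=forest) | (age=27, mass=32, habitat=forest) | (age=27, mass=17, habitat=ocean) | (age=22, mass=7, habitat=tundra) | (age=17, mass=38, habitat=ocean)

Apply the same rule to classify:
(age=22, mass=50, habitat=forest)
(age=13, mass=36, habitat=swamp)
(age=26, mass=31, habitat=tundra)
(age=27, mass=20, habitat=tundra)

Negative, Positive, Negative, Negative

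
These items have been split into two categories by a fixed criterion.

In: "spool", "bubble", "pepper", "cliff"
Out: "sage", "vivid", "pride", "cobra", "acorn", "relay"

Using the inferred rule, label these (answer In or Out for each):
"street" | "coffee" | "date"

In, In, Out

All 'In' examples share one property — has a double letter — and every 'Out' example lacks it.
"street" → 'ee' doubled → In. "coffee" → 'ff' doubled → In. "date" → no doubled letter → Out.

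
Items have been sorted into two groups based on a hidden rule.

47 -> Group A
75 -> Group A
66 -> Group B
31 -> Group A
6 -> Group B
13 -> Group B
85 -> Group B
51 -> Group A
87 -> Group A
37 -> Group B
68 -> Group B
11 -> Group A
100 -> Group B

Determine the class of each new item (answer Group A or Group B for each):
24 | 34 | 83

Group B, Group B, Group A

Comparing the two groups points to one rule — ≡ 3 (mod 4).
24: 24 mod 4 = 0 — doesn't match, so Group B.
34: 34 mod 4 = 2 — doesn't match, so Group B.
83: 83 mod 4 = 3 — passes, so Group A.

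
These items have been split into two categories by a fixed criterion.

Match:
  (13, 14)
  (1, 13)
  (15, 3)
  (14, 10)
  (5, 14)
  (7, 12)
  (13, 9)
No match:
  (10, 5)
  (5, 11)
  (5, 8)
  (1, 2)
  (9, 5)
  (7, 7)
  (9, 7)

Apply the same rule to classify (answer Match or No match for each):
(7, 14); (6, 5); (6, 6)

The pattern is that an item is 'Match' exactly when: max ≥ 12.
Match: (7, 14), since max 14. No match: (6, 5), since max 6. No match: (6, 6), since max 6.

Match, No match, No match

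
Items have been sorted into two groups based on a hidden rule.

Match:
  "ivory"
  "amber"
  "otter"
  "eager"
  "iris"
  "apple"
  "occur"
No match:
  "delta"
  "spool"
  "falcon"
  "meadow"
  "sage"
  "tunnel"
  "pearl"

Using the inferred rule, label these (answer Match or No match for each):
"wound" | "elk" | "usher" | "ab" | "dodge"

No match, Match, Match, Match, No match

A rule that fits every label: starts with a vowel — true of each 'Match' example, false of each 'No match' one.
"wound": starts with 'w', doesn't qualify → No match.
"elk": starts with 'e', meets the rule → Match.
"usher": starts with 'u', meets the rule → Match.
"ab": starts with 'a', meets the rule → Match.
"dodge": starts with 'd', doesn't qualify → No match.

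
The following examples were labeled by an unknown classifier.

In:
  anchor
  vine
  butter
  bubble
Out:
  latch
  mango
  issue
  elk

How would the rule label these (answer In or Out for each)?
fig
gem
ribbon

The simplest hypothesis consistent with all the labels is: even length.
fig: length 3 — doesn't match, so Out. gem: length 3 — doesn't match, so Out. ribbon: length 6 — satisfies this, so In.

Out, Out, In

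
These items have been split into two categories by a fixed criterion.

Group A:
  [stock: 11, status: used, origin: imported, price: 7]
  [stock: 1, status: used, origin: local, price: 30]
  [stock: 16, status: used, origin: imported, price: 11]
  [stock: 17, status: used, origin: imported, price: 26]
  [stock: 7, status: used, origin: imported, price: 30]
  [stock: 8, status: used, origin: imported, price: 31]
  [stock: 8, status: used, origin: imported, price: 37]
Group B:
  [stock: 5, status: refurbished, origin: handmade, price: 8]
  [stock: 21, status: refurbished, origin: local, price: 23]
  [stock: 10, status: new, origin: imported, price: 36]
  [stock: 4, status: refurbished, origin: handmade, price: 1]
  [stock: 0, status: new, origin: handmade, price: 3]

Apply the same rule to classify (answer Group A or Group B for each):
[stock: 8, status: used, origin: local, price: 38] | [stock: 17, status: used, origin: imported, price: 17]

Group A, Group A

A rule that fits every label: status is used — true of each 'Group A' example, false of each 'Group B' one.
[stock: 8, status: used, origin: local, price: 38] — status is used, hence Group A.
[stock: 17, status: used, origin: imported, price: 17] — status is used, hence Group A.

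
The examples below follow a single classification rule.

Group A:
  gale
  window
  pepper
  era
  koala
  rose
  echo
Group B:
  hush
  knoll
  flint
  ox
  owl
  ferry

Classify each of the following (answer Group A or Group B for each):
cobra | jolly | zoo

Group A, Group B, Group A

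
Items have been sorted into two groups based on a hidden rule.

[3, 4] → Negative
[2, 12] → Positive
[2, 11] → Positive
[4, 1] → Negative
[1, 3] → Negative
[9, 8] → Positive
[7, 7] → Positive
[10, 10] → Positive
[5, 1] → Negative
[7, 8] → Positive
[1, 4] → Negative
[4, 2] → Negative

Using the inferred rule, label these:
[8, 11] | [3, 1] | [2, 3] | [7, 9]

Positive, Negative, Negative, Positive

The classifier is using: sum ≥ 13.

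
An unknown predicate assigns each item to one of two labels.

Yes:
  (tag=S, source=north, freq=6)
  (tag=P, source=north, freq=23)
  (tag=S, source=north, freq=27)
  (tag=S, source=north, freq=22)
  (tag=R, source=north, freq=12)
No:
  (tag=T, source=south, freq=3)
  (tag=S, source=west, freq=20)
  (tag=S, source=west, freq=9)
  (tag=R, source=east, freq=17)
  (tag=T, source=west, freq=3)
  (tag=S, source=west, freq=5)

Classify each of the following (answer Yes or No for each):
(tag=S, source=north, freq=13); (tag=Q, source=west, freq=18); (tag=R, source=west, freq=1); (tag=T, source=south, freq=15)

The common property of the 'Yes' items is: source is north. No 'No' item has it.
(tag=S, source=north, freq=13) → source is north → Yes. (tag=Q, source=west, freq=18) → source is west → No. (tag=R, source=west, freq=1) → source is west → No. (tag=T, source=south, freq=15) → source is south → No.

Yes, No, No, No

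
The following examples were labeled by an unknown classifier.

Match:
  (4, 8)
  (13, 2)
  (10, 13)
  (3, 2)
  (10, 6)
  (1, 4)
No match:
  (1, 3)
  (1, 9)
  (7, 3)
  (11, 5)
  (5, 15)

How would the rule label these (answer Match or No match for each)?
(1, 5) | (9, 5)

One predicate separates the groups cleanly: product is even.
(1, 5) — 1·5 = 5, hence No match. (9, 5) — 9·5 = 45, hence No match.

No match, No match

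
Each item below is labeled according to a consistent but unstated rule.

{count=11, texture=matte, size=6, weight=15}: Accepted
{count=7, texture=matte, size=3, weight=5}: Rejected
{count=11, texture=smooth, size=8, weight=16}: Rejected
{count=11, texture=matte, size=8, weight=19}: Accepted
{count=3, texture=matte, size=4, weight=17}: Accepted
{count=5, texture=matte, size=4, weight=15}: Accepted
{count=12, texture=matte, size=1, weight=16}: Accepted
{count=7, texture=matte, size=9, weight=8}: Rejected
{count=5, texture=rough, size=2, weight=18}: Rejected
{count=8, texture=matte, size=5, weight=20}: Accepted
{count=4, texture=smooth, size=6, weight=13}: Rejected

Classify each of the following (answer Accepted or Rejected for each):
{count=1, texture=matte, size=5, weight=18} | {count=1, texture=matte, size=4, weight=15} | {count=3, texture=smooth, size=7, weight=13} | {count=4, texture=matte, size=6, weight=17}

Every 'Accepted' example satisfies: texture is matte AND weight ≥ 13. None of the 'Rejected' examples do.
Accepted: {count=1, texture=matte, size=5, weight=18}, since texture is matte, weight = 18.
Accepted: {count=1, texture=matte, size=4, weight=15}, since texture is matte, weight = 15.
Rejected: {count=3, texture=smooth, size=7, weight=13}, since texture is smooth, weight = 13.
Accepted: {count=4, texture=matte, size=6, weight=17}, since texture is matte, weight = 17.

Accepted, Accepted, Rejected, Accepted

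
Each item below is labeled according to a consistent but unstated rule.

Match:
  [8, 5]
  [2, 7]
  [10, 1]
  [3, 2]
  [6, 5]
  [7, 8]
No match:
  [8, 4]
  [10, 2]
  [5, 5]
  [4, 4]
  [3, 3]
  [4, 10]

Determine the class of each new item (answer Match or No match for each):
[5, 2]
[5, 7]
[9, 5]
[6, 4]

The rule appears to be: sum is odd.
[5, 2] → 5+2 = 7 → Match. [5, 7] → 5+7 = 12 → No match. [9, 5] → 9+5 = 14 → No match. [6, 4] → 6+4 = 10 → No match.

Match, No match, No match, No match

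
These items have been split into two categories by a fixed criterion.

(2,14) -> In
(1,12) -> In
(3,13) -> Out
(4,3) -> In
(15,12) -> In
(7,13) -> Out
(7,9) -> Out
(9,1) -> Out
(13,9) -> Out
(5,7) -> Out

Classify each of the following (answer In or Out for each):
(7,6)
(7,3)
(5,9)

In, Out, Out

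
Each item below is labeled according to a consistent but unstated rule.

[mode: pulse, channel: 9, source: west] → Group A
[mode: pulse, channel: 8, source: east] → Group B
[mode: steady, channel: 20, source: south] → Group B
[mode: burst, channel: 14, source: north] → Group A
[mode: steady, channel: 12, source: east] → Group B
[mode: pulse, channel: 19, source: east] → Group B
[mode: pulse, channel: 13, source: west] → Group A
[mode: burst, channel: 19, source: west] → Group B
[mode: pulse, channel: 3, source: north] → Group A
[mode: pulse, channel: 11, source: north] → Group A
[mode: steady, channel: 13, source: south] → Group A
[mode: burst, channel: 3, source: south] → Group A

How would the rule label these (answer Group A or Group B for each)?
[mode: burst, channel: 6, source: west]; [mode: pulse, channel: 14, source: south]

Group A, Group A

One predicate separates the groups cleanly: source is not east AND channel ≤ 14.
[mode: burst, channel: 6, source: west]: source is west, channel = 6, fits → Group A.
[mode: pulse, channel: 14, source: south]: source is south, channel = 14, fits → Group A.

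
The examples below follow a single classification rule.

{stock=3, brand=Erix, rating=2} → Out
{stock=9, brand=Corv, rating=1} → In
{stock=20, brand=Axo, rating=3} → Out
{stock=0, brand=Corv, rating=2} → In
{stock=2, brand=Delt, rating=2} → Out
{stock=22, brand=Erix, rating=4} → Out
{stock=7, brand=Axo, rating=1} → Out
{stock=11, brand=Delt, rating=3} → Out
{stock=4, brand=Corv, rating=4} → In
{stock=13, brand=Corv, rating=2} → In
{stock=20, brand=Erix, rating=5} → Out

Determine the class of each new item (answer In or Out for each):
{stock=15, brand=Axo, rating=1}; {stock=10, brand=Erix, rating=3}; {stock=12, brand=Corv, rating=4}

Out, Out, In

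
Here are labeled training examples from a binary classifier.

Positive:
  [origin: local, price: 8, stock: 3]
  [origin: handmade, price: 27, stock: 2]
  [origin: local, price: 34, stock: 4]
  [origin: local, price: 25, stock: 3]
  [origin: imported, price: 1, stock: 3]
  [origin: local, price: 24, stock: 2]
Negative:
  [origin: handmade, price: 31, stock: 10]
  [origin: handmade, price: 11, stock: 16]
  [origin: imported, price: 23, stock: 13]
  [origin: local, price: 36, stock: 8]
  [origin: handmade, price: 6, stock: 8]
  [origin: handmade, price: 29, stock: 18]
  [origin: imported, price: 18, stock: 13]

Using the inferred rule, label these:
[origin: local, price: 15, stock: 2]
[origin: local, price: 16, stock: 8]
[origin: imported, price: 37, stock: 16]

Rule: stock ≤ 4. This holds for each 'Positive' example and fails for each 'Negative' one.
[origin: local, price: 15, stock: 2]: stock = 2, meets the rule → Positive. [origin: local, price: 16, stock: 8]: stock = 8, doesn't qualify → Negative. [origin: imported, price: 37, stock: 16]: stock = 16, doesn't qualify → Negative.

Positive, Negative, Negative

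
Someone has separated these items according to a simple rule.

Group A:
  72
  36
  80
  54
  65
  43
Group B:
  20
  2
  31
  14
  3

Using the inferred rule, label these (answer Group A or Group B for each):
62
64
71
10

Group A, Group A, Group A, Group B

Rule: at least 36. This holds for each 'Group A' example and fails for each 'Group B' one.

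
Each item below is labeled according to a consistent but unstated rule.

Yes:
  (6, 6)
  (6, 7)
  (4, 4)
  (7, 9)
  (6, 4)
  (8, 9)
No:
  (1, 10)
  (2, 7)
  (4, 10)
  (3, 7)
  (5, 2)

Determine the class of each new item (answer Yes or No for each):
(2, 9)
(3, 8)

No, No

'Yes' ⟺ |first − second| ≤ 2.
(2, 9): |2−9| = 7 — fails the rule, so No.
(3, 8): |3−8| = 5 — fails the rule, so No.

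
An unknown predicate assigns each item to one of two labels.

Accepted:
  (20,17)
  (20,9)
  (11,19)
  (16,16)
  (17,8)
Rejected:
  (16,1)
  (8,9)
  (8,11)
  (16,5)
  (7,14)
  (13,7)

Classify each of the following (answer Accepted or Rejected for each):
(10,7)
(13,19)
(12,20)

One predicate separates the groups cleanly: sum ≥ 25.

Rejected, Accepted, Accepted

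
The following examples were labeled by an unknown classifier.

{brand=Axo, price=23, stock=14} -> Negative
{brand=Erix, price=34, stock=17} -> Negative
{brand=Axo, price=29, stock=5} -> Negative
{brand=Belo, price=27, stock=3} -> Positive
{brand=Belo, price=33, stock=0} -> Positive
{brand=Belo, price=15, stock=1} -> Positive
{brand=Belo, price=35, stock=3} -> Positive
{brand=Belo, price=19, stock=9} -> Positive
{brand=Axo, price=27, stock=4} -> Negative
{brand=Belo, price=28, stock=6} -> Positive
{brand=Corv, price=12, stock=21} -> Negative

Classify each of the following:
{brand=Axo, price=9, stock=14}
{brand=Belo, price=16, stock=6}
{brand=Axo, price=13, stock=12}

Negative, Positive, Negative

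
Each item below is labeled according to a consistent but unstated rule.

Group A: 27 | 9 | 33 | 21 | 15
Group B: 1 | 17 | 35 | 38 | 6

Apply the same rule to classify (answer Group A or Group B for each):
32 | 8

Looking at the examples, the only property every 'Group A' case has and every 'Group B' case lacks is: ≡ 3 (mod 6).
32 — 32 mod 6 = 2, hence Group B. 8 — 8 mod 6 = 2, hence Group B.

Group B, Group B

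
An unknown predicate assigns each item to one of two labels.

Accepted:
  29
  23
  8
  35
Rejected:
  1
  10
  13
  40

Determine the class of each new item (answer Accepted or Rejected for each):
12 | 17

Rejected, Accepted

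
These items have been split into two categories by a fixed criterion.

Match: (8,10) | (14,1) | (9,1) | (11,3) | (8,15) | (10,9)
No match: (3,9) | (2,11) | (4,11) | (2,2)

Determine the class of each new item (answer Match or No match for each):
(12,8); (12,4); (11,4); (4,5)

Match, Match, Match, No match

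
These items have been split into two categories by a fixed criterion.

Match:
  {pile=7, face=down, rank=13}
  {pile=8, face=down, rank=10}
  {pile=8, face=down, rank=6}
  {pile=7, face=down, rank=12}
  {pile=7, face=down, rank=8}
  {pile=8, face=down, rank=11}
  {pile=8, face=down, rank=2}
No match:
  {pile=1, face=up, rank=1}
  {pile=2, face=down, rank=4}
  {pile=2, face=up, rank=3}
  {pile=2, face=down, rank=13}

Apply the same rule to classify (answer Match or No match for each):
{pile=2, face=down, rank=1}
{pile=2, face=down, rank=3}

No match, No match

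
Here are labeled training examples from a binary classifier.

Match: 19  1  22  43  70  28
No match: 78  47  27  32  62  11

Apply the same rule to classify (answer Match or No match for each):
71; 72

No match, No match

Every 'Match' example satisfies: ≡ 1 (mod 3). None of the 'No match' examples do.
71: 71 mod 3 = 2 — doesn't match, so No match.
72: 72 mod 3 = 0 — doesn't match, so No match.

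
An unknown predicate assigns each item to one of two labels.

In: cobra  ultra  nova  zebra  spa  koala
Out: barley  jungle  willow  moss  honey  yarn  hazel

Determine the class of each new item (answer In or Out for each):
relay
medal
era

Comparing the two groups points to one rule — ends with 'a'.
relay — ends with 'y', hence Out. medal — ends with 'l', hence Out. era — ends with 'a', hence In.

Out, Out, In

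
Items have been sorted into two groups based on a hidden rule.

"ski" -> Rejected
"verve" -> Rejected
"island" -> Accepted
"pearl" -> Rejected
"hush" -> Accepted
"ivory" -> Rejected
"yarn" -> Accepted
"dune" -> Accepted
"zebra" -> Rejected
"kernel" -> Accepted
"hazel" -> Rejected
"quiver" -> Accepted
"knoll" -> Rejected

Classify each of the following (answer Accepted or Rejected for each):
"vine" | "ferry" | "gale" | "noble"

Accepted, Rejected, Accepted, Rejected

One predicate separates the groups cleanly: even length.
"vine": length 4 — fits, so Accepted.
"ferry": length 5 — does not pass, so Rejected.
"gale": length 4 — fits, so Accepted.
"noble": length 5 — does not pass, so Rejected.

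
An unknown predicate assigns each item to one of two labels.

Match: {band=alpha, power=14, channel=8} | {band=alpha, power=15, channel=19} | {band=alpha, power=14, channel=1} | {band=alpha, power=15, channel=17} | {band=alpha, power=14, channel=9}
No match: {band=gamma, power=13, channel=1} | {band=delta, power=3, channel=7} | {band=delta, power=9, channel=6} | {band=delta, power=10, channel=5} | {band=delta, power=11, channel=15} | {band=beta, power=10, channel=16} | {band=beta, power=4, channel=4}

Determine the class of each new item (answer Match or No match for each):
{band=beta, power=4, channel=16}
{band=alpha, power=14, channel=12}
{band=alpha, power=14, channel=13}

The common property of the 'Match' items is: band is alpha. No 'No match' item has it.
{band=beta, power=4, channel=16} — band is beta, hence No match. {band=alpha, power=14, channel=12} — band is alpha, hence Match. {band=alpha, power=14, channel=13} — band is alpha, hence Match.

No match, Match, Match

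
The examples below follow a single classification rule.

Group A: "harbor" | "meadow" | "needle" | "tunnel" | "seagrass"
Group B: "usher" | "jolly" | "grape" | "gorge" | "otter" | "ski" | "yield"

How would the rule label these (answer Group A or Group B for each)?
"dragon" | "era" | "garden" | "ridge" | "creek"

Group A, Group B, Group A, Group B, Group B

The pattern is that an item is 'Group A' exactly when: even length.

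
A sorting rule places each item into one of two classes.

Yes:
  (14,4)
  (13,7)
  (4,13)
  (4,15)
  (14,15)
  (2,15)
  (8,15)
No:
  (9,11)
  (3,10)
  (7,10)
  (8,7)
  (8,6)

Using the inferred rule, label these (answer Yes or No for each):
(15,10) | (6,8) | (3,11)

The common property of the 'Yes' items is: max ≥ 13. No 'No' item has it.
(15,10) → max 15 → Yes. (6,8) → max 8 → No. (3,11) → max 11 → No.

Yes, No, No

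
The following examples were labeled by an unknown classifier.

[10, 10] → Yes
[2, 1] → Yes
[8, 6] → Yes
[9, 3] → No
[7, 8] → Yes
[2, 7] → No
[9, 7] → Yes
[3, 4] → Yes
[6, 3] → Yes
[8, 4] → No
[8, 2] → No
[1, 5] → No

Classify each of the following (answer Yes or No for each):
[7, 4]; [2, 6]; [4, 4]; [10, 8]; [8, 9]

Yes, No, Yes, Yes, Yes

Every 'Yes' example satisfies: |first − second| ≤ 3. None of the 'No' examples do.
[7, 4] — |7−4| = 3, hence Yes.
[2, 6] — |2−6| = 4, hence No.
[4, 4] — |4−4| = 0, hence Yes.
[10, 8] — |10−8| = 2, hence Yes.
[8, 9] — |8−9| = 1, hence Yes.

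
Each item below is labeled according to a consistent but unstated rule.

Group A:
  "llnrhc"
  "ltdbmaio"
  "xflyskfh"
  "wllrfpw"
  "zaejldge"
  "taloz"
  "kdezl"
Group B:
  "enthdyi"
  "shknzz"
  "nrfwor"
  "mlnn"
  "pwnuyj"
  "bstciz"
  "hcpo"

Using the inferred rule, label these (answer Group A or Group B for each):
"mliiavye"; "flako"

The classifier is using: length ≥ 5 AND contains 'l'.

Group A, Group A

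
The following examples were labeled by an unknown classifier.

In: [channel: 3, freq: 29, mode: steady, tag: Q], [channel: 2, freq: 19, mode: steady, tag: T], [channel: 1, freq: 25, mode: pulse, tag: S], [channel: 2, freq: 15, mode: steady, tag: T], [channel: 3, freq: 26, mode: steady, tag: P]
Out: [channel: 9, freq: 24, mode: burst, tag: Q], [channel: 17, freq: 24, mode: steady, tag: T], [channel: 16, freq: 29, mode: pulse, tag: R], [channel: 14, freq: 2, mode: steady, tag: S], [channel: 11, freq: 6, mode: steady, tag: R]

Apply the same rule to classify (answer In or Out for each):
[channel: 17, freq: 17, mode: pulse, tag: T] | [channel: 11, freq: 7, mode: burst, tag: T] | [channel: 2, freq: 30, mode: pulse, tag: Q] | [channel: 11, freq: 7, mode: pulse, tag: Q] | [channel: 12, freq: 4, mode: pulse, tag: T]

The distinguishing property — channel ≤ 3 — holds for all the 'In' cases and none of the 'Out' cases.

Out, Out, In, Out, Out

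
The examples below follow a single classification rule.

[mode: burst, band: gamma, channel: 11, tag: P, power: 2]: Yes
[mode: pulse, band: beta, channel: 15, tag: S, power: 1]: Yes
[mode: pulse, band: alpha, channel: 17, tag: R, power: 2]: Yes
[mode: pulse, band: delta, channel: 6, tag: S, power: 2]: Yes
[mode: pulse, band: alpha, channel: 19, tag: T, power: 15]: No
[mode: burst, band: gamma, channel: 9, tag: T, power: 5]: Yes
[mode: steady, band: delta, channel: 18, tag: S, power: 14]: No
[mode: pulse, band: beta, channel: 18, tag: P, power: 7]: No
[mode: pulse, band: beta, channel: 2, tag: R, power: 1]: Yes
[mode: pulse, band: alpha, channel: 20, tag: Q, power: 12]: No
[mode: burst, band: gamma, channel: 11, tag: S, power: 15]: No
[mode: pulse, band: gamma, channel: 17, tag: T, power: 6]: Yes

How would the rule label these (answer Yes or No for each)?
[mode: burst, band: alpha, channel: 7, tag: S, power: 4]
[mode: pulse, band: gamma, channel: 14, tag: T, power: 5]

Yes, Yes

The rule appears to be: power ≤ 6.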